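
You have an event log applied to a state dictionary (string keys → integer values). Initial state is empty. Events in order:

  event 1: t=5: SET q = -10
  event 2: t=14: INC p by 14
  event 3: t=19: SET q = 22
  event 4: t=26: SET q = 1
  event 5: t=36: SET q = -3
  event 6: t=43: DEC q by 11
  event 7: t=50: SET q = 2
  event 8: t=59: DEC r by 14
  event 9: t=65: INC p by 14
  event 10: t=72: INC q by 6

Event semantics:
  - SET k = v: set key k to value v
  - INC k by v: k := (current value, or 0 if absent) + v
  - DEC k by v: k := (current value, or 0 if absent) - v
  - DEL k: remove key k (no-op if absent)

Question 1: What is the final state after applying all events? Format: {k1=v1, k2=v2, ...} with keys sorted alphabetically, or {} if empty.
  after event 1 (t=5: SET q = -10): {q=-10}
  after event 2 (t=14: INC p by 14): {p=14, q=-10}
  after event 3 (t=19: SET q = 22): {p=14, q=22}
  after event 4 (t=26: SET q = 1): {p=14, q=1}
  after event 5 (t=36: SET q = -3): {p=14, q=-3}
  after event 6 (t=43: DEC q by 11): {p=14, q=-14}
  after event 7 (t=50: SET q = 2): {p=14, q=2}
  after event 8 (t=59: DEC r by 14): {p=14, q=2, r=-14}
  after event 9 (t=65: INC p by 14): {p=28, q=2, r=-14}
  after event 10 (t=72: INC q by 6): {p=28, q=8, r=-14}

Answer: {p=28, q=8, r=-14}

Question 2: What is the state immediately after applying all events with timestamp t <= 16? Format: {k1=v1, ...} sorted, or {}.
Apply events with t <= 16 (2 events):
  after event 1 (t=5: SET q = -10): {q=-10}
  after event 2 (t=14: INC p by 14): {p=14, q=-10}

Answer: {p=14, q=-10}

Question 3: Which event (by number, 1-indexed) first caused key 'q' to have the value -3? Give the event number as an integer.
Looking for first event where q becomes -3:
  event 1: q = -10
  event 2: q = -10
  event 3: q = 22
  event 4: q = 1
  event 5: q 1 -> -3  <-- first match

Answer: 5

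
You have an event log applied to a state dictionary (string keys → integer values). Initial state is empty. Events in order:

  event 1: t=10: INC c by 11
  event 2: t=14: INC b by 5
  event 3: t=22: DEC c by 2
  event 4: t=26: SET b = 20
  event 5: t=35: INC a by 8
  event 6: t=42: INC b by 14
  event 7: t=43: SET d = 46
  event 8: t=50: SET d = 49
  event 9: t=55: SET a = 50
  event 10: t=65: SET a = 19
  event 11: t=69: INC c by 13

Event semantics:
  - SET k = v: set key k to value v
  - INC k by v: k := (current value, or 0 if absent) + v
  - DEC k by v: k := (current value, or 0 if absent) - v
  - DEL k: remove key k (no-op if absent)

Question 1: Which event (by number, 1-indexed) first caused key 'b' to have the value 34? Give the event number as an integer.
Answer: 6

Derivation:
Looking for first event where b becomes 34:
  event 2: b = 5
  event 3: b = 5
  event 4: b = 20
  event 5: b = 20
  event 6: b 20 -> 34  <-- first match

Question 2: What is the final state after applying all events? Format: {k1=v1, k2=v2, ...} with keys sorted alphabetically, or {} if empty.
Answer: {a=19, b=34, c=22, d=49}

Derivation:
  after event 1 (t=10: INC c by 11): {c=11}
  after event 2 (t=14: INC b by 5): {b=5, c=11}
  after event 3 (t=22: DEC c by 2): {b=5, c=9}
  after event 4 (t=26: SET b = 20): {b=20, c=9}
  after event 5 (t=35: INC a by 8): {a=8, b=20, c=9}
  after event 6 (t=42: INC b by 14): {a=8, b=34, c=9}
  after event 7 (t=43: SET d = 46): {a=8, b=34, c=9, d=46}
  after event 8 (t=50: SET d = 49): {a=8, b=34, c=9, d=49}
  after event 9 (t=55: SET a = 50): {a=50, b=34, c=9, d=49}
  after event 10 (t=65: SET a = 19): {a=19, b=34, c=9, d=49}
  after event 11 (t=69: INC c by 13): {a=19, b=34, c=22, d=49}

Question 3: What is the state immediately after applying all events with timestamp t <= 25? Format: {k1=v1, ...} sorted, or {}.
Answer: {b=5, c=9}

Derivation:
Apply events with t <= 25 (3 events):
  after event 1 (t=10: INC c by 11): {c=11}
  after event 2 (t=14: INC b by 5): {b=5, c=11}
  after event 3 (t=22: DEC c by 2): {b=5, c=9}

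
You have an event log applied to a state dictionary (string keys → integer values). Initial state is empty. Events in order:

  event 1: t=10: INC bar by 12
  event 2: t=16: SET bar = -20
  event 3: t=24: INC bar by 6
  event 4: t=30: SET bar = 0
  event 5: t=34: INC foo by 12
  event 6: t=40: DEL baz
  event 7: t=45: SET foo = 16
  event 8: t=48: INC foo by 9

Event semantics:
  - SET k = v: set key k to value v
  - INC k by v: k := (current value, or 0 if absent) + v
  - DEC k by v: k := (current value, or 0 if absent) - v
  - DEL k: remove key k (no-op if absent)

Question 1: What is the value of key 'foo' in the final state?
Track key 'foo' through all 8 events:
  event 1 (t=10: INC bar by 12): foo unchanged
  event 2 (t=16: SET bar = -20): foo unchanged
  event 3 (t=24: INC bar by 6): foo unchanged
  event 4 (t=30: SET bar = 0): foo unchanged
  event 5 (t=34: INC foo by 12): foo (absent) -> 12
  event 6 (t=40: DEL baz): foo unchanged
  event 7 (t=45: SET foo = 16): foo 12 -> 16
  event 8 (t=48: INC foo by 9): foo 16 -> 25
Final: foo = 25

Answer: 25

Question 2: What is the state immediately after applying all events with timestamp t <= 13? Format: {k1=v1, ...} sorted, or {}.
Answer: {bar=12}

Derivation:
Apply events with t <= 13 (1 events):
  after event 1 (t=10: INC bar by 12): {bar=12}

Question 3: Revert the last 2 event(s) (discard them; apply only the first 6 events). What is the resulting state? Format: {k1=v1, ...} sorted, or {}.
Keep first 6 events (discard last 2):
  after event 1 (t=10: INC bar by 12): {bar=12}
  after event 2 (t=16: SET bar = -20): {bar=-20}
  after event 3 (t=24: INC bar by 6): {bar=-14}
  after event 4 (t=30: SET bar = 0): {bar=0}
  after event 5 (t=34: INC foo by 12): {bar=0, foo=12}
  after event 6 (t=40: DEL baz): {bar=0, foo=12}

Answer: {bar=0, foo=12}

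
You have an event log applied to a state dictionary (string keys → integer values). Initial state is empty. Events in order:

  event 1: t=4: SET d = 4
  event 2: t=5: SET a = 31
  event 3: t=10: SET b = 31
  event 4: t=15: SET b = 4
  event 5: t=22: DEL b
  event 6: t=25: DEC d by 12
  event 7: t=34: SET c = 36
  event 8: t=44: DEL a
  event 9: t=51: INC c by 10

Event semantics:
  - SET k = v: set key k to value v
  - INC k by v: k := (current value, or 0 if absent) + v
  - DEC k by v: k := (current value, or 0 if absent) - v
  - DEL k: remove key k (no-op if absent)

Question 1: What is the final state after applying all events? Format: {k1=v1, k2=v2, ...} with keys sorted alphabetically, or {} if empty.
Answer: {c=46, d=-8}

Derivation:
  after event 1 (t=4: SET d = 4): {d=4}
  after event 2 (t=5: SET a = 31): {a=31, d=4}
  after event 3 (t=10: SET b = 31): {a=31, b=31, d=4}
  after event 4 (t=15: SET b = 4): {a=31, b=4, d=4}
  after event 5 (t=22: DEL b): {a=31, d=4}
  after event 6 (t=25: DEC d by 12): {a=31, d=-8}
  after event 7 (t=34: SET c = 36): {a=31, c=36, d=-8}
  after event 8 (t=44: DEL a): {c=36, d=-8}
  after event 9 (t=51: INC c by 10): {c=46, d=-8}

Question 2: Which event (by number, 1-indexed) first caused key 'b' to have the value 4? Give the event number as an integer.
Answer: 4

Derivation:
Looking for first event where b becomes 4:
  event 3: b = 31
  event 4: b 31 -> 4  <-- first match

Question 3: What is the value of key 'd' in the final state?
Track key 'd' through all 9 events:
  event 1 (t=4: SET d = 4): d (absent) -> 4
  event 2 (t=5: SET a = 31): d unchanged
  event 3 (t=10: SET b = 31): d unchanged
  event 4 (t=15: SET b = 4): d unchanged
  event 5 (t=22: DEL b): d unchanged
  event 6 (t=25: DEC d by 12): d 4 -> -8
  event 7 (t=34: SET c = 36): d unchanged
  event 8 (t=44: DEL a): d unchanged
  event 9 (t=51: INC c by 10): d unchanged
Final: d = -8

Answer: -8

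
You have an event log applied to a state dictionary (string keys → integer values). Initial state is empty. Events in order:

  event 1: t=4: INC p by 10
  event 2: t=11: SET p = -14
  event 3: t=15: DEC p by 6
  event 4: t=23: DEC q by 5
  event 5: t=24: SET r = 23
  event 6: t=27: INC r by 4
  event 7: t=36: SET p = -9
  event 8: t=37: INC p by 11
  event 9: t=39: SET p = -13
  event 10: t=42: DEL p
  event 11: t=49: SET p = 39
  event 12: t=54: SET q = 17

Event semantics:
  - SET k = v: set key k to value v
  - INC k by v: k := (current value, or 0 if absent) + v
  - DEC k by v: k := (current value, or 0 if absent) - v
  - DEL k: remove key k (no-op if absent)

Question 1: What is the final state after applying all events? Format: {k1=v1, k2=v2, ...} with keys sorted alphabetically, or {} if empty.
Answer: {p=39, q=17, r=27}

Derivation:
  after event 1 (t=4: INC p by 10): {p=10}
  after event 2 (t=11: SET p = -14): {p=-14}
  after event 3 (t=15: DEC p by 6): {p=-20}
  after event 4 (t=23: DEC q by 5): {p=-20, q=-5}
  after event 5 (t=24: SET r = 23): {p=-20, q=-5, r=23}
  after event 6 (t=27: INC r by 4): {p=-20, q=-5, r=27}
  after event 7 (t=36: SET p = -9): {p=-9, q=-5, r=27}
  after event 8 (t=37: INC p by 11): {p=2, q=-5, r=27}
  after event 9 (t=39: SET p = -13): {p=-13, q=-5, r=27}
  after event 10 (t=42: DEL p): {q=-5, r=27}
  after event 11 (t=49: SET p = 39): {p=39, q=-5, r=27}
  after event 12 (t=54: SET q = 17): {p=39, q=17, r=27}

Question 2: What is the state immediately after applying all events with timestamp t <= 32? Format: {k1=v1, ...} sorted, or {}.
Answer: {p=-20, q=-5, r=27}

Derivation:
Apply events with t <= 32 (6 events):
  after event 1 (t=4: INC p by 10): {p=10}
  after event 2 (t=11: SET p = -14): {p=-14}
  after event 3 (t=15: DEC p by 6): {p=-20}
  after event 4 (t=23: DEC q by 5): {p=-20, q=-5}
  after event 5 (t=24: SET r = 23): {p=-20, q=-5, r=23}
  after event 6 (t=27: INC r by 4): {p=-20, q=-5, r=27}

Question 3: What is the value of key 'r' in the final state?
Answer: 27

Derivation:
Track key 'r' through all 12 events:
  event 1 (t=4: INC p by 10): r unchanged
  event 2 (t=11: SET p = -14): r unchanged
  event 3 (t=15: DEC p by 6): r unchanged
  event 4 (t=23: DEC q by 5): r unchanged
  event 5 (t=24: SET r = 23): r (absent) -> 23
  event 6 (t=27: INC r by 4): r 23 -> 27
  event 7 (t=36: SET p = -9): r unchanged
  event 8 (t=37: INC p by 11): r unchanged
  event 9 (t=39: SET p = -13): r unchanged
  event 10 (t=42: DEL p): r unchanged
  event 11 (t=49: SET p = 39): r unchanged
  event 12 (t=54: SET q = 17): r unchanged
Final: r = 27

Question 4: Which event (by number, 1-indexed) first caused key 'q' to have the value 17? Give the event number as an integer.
Looking for first event where q becomes 17:
  event 4: q = -5
  event 5: q = -5
  event 6: q = -5
  event 7: q = -5
  event 8: q = -5
  event 9: q = -5
  event 10: q = -5
  event 11: q = -5
  event 12: q -5 -> 17  <-- first match

Answer: 12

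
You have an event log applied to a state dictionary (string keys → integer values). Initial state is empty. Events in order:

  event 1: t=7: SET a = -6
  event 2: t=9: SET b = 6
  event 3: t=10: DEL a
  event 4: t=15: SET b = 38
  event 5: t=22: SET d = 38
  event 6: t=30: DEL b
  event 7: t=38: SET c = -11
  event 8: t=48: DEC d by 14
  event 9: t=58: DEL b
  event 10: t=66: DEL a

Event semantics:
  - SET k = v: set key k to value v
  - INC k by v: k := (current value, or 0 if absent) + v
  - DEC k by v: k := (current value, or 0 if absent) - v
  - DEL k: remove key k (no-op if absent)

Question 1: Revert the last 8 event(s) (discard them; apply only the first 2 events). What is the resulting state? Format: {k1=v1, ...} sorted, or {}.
Keep first 2 events (discard last 8):
  after event 1 (t=7: SET a = -6): {a=-6}
  after event 2 (t=9: SET b = 6): {a=-6, b=6}

Answer: {a=-6, b=6}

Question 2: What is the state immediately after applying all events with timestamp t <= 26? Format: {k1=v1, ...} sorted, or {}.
Answer: {b=38, d=38}

Derivation:
Apply events with t <= 26 (5 events):
  after event 1 (t=7: SET a = -6): {a=-6}
  after event 2 (t=9: SET b = 6): {a=-6, b=6}
  after event 3 (t=10: DEL a): {b=6}
  after event 4 (t=15: SET b = 38): {b=38}
  after event 5 (t=22: SET d = 38): {b=38, d=38}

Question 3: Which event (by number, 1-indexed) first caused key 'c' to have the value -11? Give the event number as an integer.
Looking for first event where c becomes -11:
  event 7: c (absent) -> -11  <-- first match

Answer: 7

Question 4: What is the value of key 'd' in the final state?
Track key 'd' through all 10 events:
  event 1 (t=7: SET a = -6): d unchanged
  event 2 (t=9: SET b = 6): d unchanged
  event 3 (t=10: DEL a): d unchanged
  event 4 (t=15: SET b = 38): d unchanged
  event 5 (t=22: SET d = 38): d (absent) -> 38
  event 6 (t=30: DEL b): d unchanged
  event 7 (t=38: SET c = -11): d unchanged
  event 8 (t=48: DEC d by 14): d 38 -> 24
  event 9 (t=58: DEL b): d unchanged
  event 10 (t=66: DEL a): d unchanged
Final: d = 24

Answer: 24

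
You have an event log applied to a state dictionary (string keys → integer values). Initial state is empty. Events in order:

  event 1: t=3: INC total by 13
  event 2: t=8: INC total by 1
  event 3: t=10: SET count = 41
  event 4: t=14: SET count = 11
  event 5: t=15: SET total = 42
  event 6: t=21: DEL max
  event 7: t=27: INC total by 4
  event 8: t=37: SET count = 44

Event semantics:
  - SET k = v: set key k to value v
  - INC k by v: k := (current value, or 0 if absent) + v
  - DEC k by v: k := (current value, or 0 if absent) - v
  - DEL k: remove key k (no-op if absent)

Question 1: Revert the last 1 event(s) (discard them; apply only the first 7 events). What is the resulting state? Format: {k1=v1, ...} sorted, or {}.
Answer: {count=11, total=46}

Derivation:
Keep first 7 events (discard last 1):
  after event 1 (t=3: INC total by 13): {total=13}
  after event 2 (t=8: INC total by 1): {total=14}
  after event 3 (t=10: SET count = 41): {count=41, total=14}
  after event 4 (t=14: SET count = 11): {count=11, total=14}
  after event 5 (t=15: SET total = 42): {count=11, total=42}
  after event 6 (t=21: DEL max): {count=11, total=42}
  after event 7 (t=27: INC total by 4): {count=11, total=46}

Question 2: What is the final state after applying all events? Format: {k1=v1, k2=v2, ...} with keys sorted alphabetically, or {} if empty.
Answer: {count=44, total=46}

Derivation:
  after event 1 (t=3: INC total by 13): {total=13}
  after event 2 (t=8: INC total by 1): {total=14}
  after event 3 (t=10: SET count = 41): {count=41, total=14}
  after event 4 (t=14: SET count = 11): {count=11, total=14}
  after event 5 (t=15: SET total = 42): {count=11, total=42}
  after event 6 (t=21: DEL max): {count=11, total=42}
  after event 7 (t=27: INC total by 4): {count=11, total=46}
  after event 8 (t=37: SET count = 44): {count=44, total=46}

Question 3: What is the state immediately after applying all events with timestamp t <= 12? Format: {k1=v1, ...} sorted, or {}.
Answer: {count=41, total=14}

Derivation:
Apply events with t <= 12 (3 events):
  after event 1 (t=3: INC total by 13): {total=13}
  after event 2 (t=8: INC total by 1): {total=14}
  after event 3 (t=10: SET count = 41): {count=41, total=14}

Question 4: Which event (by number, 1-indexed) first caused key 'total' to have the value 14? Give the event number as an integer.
Answer: 2

Derivation:
Looking for first event where total becomes 14:
  event 1: total = 13
  event 2: total 13 -> 14  <-- first match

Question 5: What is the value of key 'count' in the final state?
Answer: 44

Derivation:
Track key 'count' through all 8 events:
  event 1 (t=3: INC total by 13): count unchanged
  event 2 (t=8: INC total by 1): count unchanged
  event 3 (t=10: SET count = 41): count (absent) -> 41
  event 4 (t=14: SET count = 11): count 41 -> 11
  event 5 (t=15: SET total = 42): count unchanged
  event 6 (t=21: DEL max): count unchanged
  event 7 (t=27: INC total by 4): count unchanged
  event 8 (t=37: SET count = 44): count 11 -> 44
Final: count = 44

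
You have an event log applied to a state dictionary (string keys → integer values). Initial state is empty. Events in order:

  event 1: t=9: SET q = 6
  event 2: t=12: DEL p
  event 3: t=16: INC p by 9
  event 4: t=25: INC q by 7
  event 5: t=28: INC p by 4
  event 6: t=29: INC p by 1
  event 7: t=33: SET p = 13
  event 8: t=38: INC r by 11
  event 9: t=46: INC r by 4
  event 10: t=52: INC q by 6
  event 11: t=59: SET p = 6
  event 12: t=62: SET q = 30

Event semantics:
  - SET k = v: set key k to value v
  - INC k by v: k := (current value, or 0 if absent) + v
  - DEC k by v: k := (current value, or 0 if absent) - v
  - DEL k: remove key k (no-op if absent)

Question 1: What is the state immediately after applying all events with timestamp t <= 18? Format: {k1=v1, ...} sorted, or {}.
Answer: {p=9, q=6}

Derivation:
Apply events with t <= 18 (3 events):
  after event 1 (t=9: SET q = 6): {q=6}
  after event 2 (t=12: DEL p): {q=6}
  after event 3 (t=16: INC p by 9): {p=9, q=6}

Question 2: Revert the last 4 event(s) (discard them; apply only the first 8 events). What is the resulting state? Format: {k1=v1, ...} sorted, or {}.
Answer: {p=13, q=13, r=11}

Derivation:
Keep first 8 events (discard last 4):
  after event 1 (t=9: SET q = 6): {q=6}
  after event 2 (t=12: DEL p): {q=6}
  after event 3 (t=16: INC p by 9): {p=9, q=6}
  after event 4 (t=25: INC q by 7): {p=9, q=13}
  after event 5 (t=28: INC p by 4): {p=13, q=13}
  after event 6 (t=29: INC p by 1): {p=14, q=13}
  after event 7 (t=33: SET p = 13): {p=13, q=13}
  after event 8 (t=38: INC r by 11): {p=13, q=13, r=11}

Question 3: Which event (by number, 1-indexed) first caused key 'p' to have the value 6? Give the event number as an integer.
Looking for first event where p becomes 6:
  event 3: p = 9
  event 4: p = 9
  event 5: p = 13
  event 6: p = 14
  event 7: p = 13
  event 8: p = 13
  event 9: p = 13
  event 10: p = 13
  event 11: p 13 -> 6  <-- first match

Answer: 11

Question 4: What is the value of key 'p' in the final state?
Track key 'p' through all 12 events:
  event 1 (t=9: SET q = 6): p unchanged
  event 2 (t=12: DEL p): p (absent) -> (absent)
  event 3 (t=16: INC p by 9): p (absent) -> 9
  event 4 (t=25: INC q by 7): p unchanged
  event 5 (t=28: INC p by 4): p 9 -> 13
  event 6 (t=29: INC p by 1): p 13 -> 14
  event 7 (t=33: SET p = 13): p 14 -> 13
  event 8 (t=38: INC r by 11): p unchanged
  event 9 (t=46: INC r by 4): p unchanged
  event 10 (t=52: INC q by 6): p unchanged
  event 11 (t=59: SET p = 6): p 13 -> 6
  event 12 (t=62: SET q = 30): p unchanged
Final: p = 6

Answer: 6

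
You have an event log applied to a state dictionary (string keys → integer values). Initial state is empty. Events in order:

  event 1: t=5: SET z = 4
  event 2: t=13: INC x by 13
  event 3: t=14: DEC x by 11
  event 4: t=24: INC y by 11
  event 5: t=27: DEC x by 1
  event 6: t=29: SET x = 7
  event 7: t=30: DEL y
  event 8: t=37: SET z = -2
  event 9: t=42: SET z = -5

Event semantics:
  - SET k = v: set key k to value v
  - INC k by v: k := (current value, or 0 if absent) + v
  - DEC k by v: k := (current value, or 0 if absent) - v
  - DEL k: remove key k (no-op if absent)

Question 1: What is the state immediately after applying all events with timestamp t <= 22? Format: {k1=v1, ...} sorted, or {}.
Apply events with t <= 22 (3 events):
  after event 1 (t=5: SET z = 4): {z=4}
  after event 2 (t=13: INC x by 13): {x=13, z=4}
  after event 3 (t=14: DEC x by 11): {x=2, z=4}

Answer: {x=2, z=4}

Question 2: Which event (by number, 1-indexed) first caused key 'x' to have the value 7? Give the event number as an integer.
Looking for first event where x becomes 7:
  event 2: x = 13
  event 3: x = 2
  event 4: x = 2
  event 5: x = 1
  event 6: x 1 -> 7  <-- first match

Answer: 6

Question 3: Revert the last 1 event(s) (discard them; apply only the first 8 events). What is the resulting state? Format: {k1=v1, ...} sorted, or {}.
Keep first 8 events (discard last 1):
  after event 1 (t=5: SET z = 4): {z=4}
  after event 2 (t=13: INC x by 13): {x=13, z=4}
  after event 3 (t=14: DEC x by 11): {x=2, z=4}
  after event 4 (t=24: INC y by 11): {x=2, y=11, z=4}
  after event 5 (t=27: DEC x by 1): {x=1, y=11, z=4}
  after event 6 (t=29: SET x = 7): {x=7, y=11, z=4}
  after event 7 (t=30: DEL y): {x=7, z=4}
  after event 8 (t=37: SET z = -2): {x=7, z=-2}

Answer: {x=7, z=-2}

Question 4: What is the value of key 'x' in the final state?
Track key 'x' through all 9 events:
  event 1 (t=5: SET z = 4): x unchanged
  event 2 (t=13: INC x by 13): x (absent) -> 13
  event 3 (t=14: DEC x by 11): x 13 -> 2
  event 4 (t=24: INC y by 11): x unchanged
  event 5 (t=27: DEC x by 1): x 2 -> 1
  event 6 (t=29: SET x = 7): x 1 -> 7
  event 7 (t=30: DEL y): x unchanged
  event 8 (t=37: SET z = -2): x unchanged
  event 9 (t=42: SET z = -5): x unchanged
Final: x = 7

Answer: 7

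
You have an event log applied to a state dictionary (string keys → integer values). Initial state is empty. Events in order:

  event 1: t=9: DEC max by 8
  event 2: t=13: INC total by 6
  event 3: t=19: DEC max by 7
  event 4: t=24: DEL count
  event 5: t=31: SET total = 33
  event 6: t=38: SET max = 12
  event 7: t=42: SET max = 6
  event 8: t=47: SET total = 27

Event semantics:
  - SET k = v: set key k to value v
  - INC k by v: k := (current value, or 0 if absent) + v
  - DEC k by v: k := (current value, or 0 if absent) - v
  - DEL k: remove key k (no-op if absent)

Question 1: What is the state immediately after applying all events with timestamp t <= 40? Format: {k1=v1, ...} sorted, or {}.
Answer: {max=12, total=33}

Derivation:
Apply events with t <= 40 (6 events):
  after event 1 (t=9: DEC max by 8): {max=-8}
  after event 2 (t=13: INC total by 6): {max=-8, total=6}
  after event 3 (t=19: DEC max by 7): {max=-15, total=6}
  after event 4 (t=24: DEL count): {max=-15, total=6}
  after event 5 (t=31: SET total = 33): {max=-15, total=33}
  after event 6 (t=38: SET max = 12): {max=12, total=33}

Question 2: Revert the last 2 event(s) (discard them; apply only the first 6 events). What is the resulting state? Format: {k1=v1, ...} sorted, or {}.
Keep first 6 events (discard last 2):
  after event 1 (t=9: DEC max by 8): {max=-8}
  after event 2 (t=13: INC total by 6): {max=-8, total=6}
  after event 3 (t=19: DEC max by 7): {max=-15, total=6}
  after event 4 (t=24: DEL count): {max=-15, total=6}
  after event 5 (t=31: SET total = 33): {max=-15, total=33}
  after event 6 (t=38: SET max = 12): {max=12, total=33}

Answer: {max=12, total=33}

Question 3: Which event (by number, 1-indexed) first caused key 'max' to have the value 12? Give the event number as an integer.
Looking for first event where max becomes 12:
  event 1: max = -8
  event 2: max = -8
  event 3: max = -15
  event 4: max = -15
  event 5: max = -15
  event 6: max -15 -> 12  <-- first match

Answer: 6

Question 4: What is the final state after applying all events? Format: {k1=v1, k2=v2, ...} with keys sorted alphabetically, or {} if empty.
  after event 1 (t=9: DEC max by 8): {max=-8}
  after event 2 (t=13: INC total by 6): {max=-8, total=6}
  after event 3 (t=19: DEC max by 7): {max=-15, total=6}
  after event 4 (t=24: DEL count): {max=-15, total=6}
  after event 5 (t=31: SET total = 33): {max=-15, total=33}
  after event 6 (t=38: SET max = 12): {max=12, total=33}
  after event 7 (t=42: SET max = 6): {max=6, total=33}
  after event 8 (t=47: SET total = 27): {max=6, total=27}

Answer: {max=6, total=27}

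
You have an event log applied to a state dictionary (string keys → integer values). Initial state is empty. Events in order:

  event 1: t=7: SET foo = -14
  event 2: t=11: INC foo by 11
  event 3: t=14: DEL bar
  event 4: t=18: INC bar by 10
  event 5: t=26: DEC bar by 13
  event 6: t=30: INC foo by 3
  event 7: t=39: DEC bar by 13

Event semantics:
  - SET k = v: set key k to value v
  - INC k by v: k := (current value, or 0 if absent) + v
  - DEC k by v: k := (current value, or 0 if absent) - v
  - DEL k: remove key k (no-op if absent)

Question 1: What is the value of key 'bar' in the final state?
Track key 'bar' through all 7 events:
  event 1 (t=7: SET foo = -14): bar unchanged
  event 2 (t=11: INC foo by 11): bar unchanged
  event 3 (t=14: DEL bar): bar (absent) -> (absent)
  event 4 (t=18: INC bar by 10): bar (absent) -> 10
  event 5 (t=26: DEC bar by 13): bar 10 -> -3
  event 6 (t=30: INC foo by 3): bar unchanged
  event 7 (t=39: DEC bar by 13): bar -3 -> -16
Final: bar = -16

Answer: -16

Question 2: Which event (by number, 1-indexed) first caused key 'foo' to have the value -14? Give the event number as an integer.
Answer: 1

Derivation:
Looking for first event where foo becomes -14:
  event 1: foo (absent) -> -14  <-- first match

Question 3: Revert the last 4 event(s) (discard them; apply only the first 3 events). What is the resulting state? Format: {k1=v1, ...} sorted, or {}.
Answer: {foo=-3}

Derivation:
Keep first 3 events (discard last 4):
  after event 1 (t=7: SET foo = -14): {foo=-14}
  after event 2 (t=11: INC foo by 11): {foo=-3}
  after event 3 (t=14: DEL bar): {foo=-3}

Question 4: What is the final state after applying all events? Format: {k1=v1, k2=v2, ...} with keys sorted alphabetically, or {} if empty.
  after event 1 (t=7: SET foo = -14): {foo=-14}
  after event 2 (t=11: INC foo by 11): {foo=-3}
  after event 3 (t=14: DEL bar): {foo=-3}
  after event 4 (t=18: INC bar by 10): {bar=10, foo=-3}
  after event 5 (t=26: DEC bar by 13): {bar=-3, foo=-3}
  after event 6 (t=30: INC foo by 3): {bar=-3, foo=0}
  after event 7 (t=39: DEC bar by 13): {bar=-16, foo=0}

Answer: {bar=-16, foo=0}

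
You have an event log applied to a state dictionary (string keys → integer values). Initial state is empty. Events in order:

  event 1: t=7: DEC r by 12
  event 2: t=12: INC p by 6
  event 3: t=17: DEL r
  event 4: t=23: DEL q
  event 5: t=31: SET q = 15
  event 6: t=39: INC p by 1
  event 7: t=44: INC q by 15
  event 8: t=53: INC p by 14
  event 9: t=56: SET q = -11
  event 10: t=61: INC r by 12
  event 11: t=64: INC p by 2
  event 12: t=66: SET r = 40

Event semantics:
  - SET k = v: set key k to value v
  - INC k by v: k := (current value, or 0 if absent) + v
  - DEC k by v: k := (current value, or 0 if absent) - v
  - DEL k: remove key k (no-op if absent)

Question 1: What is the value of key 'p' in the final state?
Answer: 23

Derivation:
Track key 'p' through all 12 events:
  event 1 (t=7: DEC r by 12): p unchanged
  event 2 (t=12: INC p by 6): p (absent) -> 6
  event 3 (t=17: DEL r): p unchanged
  event 4 (t=23: DEL q): p unchanged
  event 5 (t=31: SET q = 15): p unchanged
  event 6 (t=39: INC p by 1): p 6 -> 7
  event 7 (t=44: INC q by 15): p unchanged
  event 8 (t=53: INC p by 14): p 7 -> 21
  event 9 (t=56: SET q = -11): p unchanged
  event 10 (t=61: INC r by 12): p unchanged
  event 11 (t=64: INC p by 2): p 21 -> 23
  event 12 (t=66: SET r = 40): p unchanged
Final: p = 23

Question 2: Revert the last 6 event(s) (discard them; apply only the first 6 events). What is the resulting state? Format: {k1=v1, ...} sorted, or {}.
Keep first 6 events (discard last 6):
  after event 1 (t=7: DEC r by 12): {r=-12}
  after event 2 (t=12: INC p by 6): {p=6, r=-12}
  after event 3 (t=17: DEL r): {p=6}
  after event 4 (t=23: DEL q): {p=6}
  after event 5 (t=31: SET q = 15): {p=6, q=15}
  after event 6 (t=39: INC p by 1): {p=7, q=15}

Answer: {p=7, q=15}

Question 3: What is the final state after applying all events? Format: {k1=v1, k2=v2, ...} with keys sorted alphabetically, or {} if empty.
Answer: {p=23, q=-11, r=40}

Derivation:
  after event 1 (t=7: DEC r by 12): {r=-12}
  after event 2 (t=12: INC p by 6): {p=6, r=-12}
  after event 3 (t=17: DEL r): {p=6}
  after event 4 (t=23: DEL q): {p=6}
  after event 5 (t=31: SET q = 15): {p=6, q=15}
  after event 6 (t=39: INC p by 1): {p=7, q=15}
  after event 7 (t=44: INC q by 15): {p=7, q=30}
  after event 8 (t=53: INC p by 14): {p=21, q=30}
  after event 9 (t=56: SET q = -11): {p=21, q=-11}
  after event 10 (t=61: INC r by 12): {p=21, q=-11, r=12}
  after event 11 (t=64: INC p by 2): {p=23, q=-11, r=12}
  after event 12 (t=66: SET r = 40): {p=23, q=-11, r=40}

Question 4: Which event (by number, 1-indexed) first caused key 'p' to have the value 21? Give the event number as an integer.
Looking for first event where p becomes 21:
  event 2: p = 6
  event 3: p = 6
  event 4: p = 6
  event 5: p = 6
  event 6: p = 7
  event 7: p = 7
  event 8: p 7 -> 21  <-- first match

Answer: 8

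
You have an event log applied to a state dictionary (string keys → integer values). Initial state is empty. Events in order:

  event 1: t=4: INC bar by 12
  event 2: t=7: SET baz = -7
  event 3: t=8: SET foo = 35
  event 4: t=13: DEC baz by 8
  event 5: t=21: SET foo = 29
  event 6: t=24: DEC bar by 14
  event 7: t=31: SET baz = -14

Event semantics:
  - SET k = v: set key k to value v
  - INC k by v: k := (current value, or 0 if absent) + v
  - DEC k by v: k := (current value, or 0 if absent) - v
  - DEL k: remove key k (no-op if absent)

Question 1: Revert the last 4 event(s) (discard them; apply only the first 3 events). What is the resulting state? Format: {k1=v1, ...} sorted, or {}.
Answer: {bar=12, baz=-7, foo=35}

Derivation:
Keep first 3 events (discard last 4):
  after event 1 (t=4: INC bar by 12): {bar=12}
  after event 2 (t=7: SET baz = -7): {bar=12, baz=-7}
  after event 3 (t=8: SET foo = 35): {bar=12, baz=-7, foo=35}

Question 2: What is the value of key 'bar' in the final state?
Track key 'bar' through all 7 events:
  event 1 (t=4: INC bar by 12): bar (absent) -> 12
  event 2 (t=7: SET baz = -7): bar unchanged
  event 3 (t=8: SET foo = 35): bar unchanged
  event 4 (t=13: DEC baz by 8): bar unchanged
  event 5 (t=21: SET foo = 29): bar unchanged
  event 6 (t=24: DEC bar by 14): bar 12 -> -2
  event 7 (t=31: SET baz = -14): bar unchanged
Final: bar = -2

Answer: -2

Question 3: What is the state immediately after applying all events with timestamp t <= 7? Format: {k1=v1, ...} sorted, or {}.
Answer: {bar=12, baz=-7}

Derivation:
Apply events with t <= 7 (2 events):
  after event 1 (t=4: INC bar by 12): {bar=12}
  after event 2 (t=7: SET baz = -7): {bar=12, baz=-7}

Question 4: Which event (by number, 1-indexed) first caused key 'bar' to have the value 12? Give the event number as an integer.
Answer: 1

Derivation:
Looking for first event where bar becomes 12:
  event 1: bar (absent) -> 12  <-- first match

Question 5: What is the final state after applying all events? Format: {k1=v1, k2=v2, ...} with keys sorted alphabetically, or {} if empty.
Answer: {bar=-2, baz=-14, foo=29}

Derivation:
  after event 1 (t=4: INC bar by 12): {bar=12}
  after event 2 (t=7: SET baz = -7): {bar=12, baz=-7}
  after event 3 (t=8: SET foo = 35): {bar=12, baz=-7, foo=35}
  after event 4 (t=13: DEC baz by 8): {bar=12, baz=-15, foo=35}
  after event 5 (t=21: SET foo = 29): {bar=12, baz=-15, foo=29}
  after event 6 (t=24: DEC bar by 14): {bar=-2, baz=-15, foo=29}
  after event 7 (t=31: SET baz = -14): {bar=-2, baz=-14, foo=29}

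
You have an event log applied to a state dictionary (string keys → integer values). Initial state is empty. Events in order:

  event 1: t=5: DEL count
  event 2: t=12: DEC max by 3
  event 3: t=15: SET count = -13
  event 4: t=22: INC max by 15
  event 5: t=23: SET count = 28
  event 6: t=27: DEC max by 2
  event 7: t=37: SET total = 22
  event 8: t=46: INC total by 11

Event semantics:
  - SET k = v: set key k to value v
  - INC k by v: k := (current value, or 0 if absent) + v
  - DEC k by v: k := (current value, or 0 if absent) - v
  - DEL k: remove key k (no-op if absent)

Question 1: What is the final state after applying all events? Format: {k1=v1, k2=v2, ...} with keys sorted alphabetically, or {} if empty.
  after event 1 (t=5: DEL count): {}
  after event 2 (t=12: DEC max by 3): {max=-3}
  after event 3 (t=15: SET count = -13): {count=-13, max=-3}
  after event 4 (t=22: INC max by 15): {count=-13, max=12}
  after event 5 (t=23: SET count = 28): {count=28, max=12}
  after event 6 (t=27: DEC max by 2): {count=28, max=10}
  after event 7 (t=37: SET total = 22): {count=28, max=10, total=22}
  after event 8 (t=46: INC total by 11): {count=28, max=10, total=33}

Answer: {count=28, max=10, total=33}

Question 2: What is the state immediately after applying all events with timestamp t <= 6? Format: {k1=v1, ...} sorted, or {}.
Answer: {}

Derivation:
Apply events with t <= 6 (1 events):
  after event 1 (t=5: DEL count): {}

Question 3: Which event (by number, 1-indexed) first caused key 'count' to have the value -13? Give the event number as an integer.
Answer: 3

Derivation:
Looking for first event where count becomes -13:
  event 3: count (absent) -> -13  <-- first match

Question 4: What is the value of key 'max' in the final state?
Answer: 10

Derivation:
Track key 'max' through all 8 events:
  event 1 (t=5: DEL count): max unchanged
  event 2 (t=12: DEC max by 3): max (absent) -> -3
  event 3 (t=15: SET count = -13): max unchanged
  event 4 (t=22: INC max by 15): max -3 -> 12
  event 5 (t=23: SET count = 28): max unchanged
  event 6 (t=27: DEC max by 2): max 12 -> 10
  event 7 (t=37: SET total = 22): max unchanged
  event 8 (t=46: INC total by 11): max unchanged
Final: max = 10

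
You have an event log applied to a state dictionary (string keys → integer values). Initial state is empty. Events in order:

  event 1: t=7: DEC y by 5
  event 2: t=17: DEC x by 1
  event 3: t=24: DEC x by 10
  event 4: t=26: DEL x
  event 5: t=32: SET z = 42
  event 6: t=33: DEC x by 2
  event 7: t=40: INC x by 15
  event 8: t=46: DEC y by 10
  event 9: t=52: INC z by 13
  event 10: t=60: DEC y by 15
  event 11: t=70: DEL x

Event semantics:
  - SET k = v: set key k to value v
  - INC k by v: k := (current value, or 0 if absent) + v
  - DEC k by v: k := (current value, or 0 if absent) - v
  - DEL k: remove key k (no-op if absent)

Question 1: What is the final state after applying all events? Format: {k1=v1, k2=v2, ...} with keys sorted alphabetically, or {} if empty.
Answer: {y=-30, z=55}

Derivation:
  after event 1 (t=7: DEC y by 5): {y=-5}
  after event 2 (t=17: DEC x by 1): {x=-1, y=-5}
  after event 3 (t=24: DEC x by 10): {x=-11, y=-5}
  after event 4 (t=26: DEL x): {y=-5}
  after event 5 (t=32: SET z = 42): {y=-5, z=42}
  after event 6 (t=33: DEC x by 2): {x=-2, y=-5, z=42}
  after event 7 (t=40: INC x by 15): {x=13, y=-5, z=42}
  after event 8 (t=46: DEC y by 10): {x=13, y=-15, z=42}
  after event 9 (t=52: INC z by 13): {x=13, y=-15, z=55}
  after event 10 (t=60: DEC y by 15): {x=13, y=-30, z=55}
  after event 11 (t=70: DEL x): {y=-30, z=55}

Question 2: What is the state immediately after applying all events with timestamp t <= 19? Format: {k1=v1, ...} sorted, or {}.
Answer: {x=-1, y=-5}

Derivation:
Apply events with t <= 19 (2 events):
  after event 1 (t=7: DEC y by 5): {y=-5}
  after event 2 (t=17: DEC x by 1): {x=-1, y=-5}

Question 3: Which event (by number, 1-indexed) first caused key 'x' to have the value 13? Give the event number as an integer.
Answer: 7

Derivation:
Looking for first event where x becomes 13:
  event 2: x = -1
  event 3: x = -11
  event 4: x = (absent)
  event 6: x = -2
  event 7: x -2 -> 13  <-- first match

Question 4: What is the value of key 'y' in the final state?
Track key 'y' through all 11 events:
  event 1 (t=7: DEC y by 5): y (absent) -> -5
  event 2 (t=17: DEC x by 1): y unchanged
  event 3 (t=24: DEC x by 10): y unchanged
  event 4 (t=26: DEL x): y unchanged
  event 5 (t=32: SET z = 42): y unchanged
  event 6 (t=33: DEC x by 2): y unchanged
  event 7 (t=40: INC x by 15): y unchanged
  event 8 (t=46: DEC y by 10): y -5 -> -15
  event 9 (t=52: INC z by 13): y unchanged
  event 10 (t=60: DEC y by 15): y -15 -> -30
  event 11 (t=70: DEL x): y unchanged
Final: y = -30

Answer: -30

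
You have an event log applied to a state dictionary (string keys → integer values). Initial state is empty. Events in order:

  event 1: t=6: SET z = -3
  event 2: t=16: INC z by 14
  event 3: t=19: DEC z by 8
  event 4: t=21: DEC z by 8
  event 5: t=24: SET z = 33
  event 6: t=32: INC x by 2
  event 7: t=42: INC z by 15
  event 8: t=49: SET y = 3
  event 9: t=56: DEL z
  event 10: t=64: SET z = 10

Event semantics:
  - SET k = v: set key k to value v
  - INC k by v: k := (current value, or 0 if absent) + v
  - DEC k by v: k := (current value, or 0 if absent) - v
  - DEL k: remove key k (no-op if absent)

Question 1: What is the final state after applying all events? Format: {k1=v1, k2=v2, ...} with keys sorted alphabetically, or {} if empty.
  after event 1 (t=6: SET z = -3): {z=-3}
  after event 2 (t=16: INC z by 14): {z=11}
  after event 3 (t=19: DEC z by 8): {z=3}
  after event 4 (t=21: DEC z by 8): {z=-5}
  after event 5 (t=24: SET z = 33): {z=33}
  after event 6 (t=32: INC x by 2): {x=2, z=33}
  after event 7 (t=42: INC z by 15): {x=2, z=48}
  after event 8 (t=49: SET y = 3): {x=2, y=3, z=48}
  after event 9 (t=56: DEL z): {x=2, y=3}
  after event 10 (t=64: SET z = 10): {x=2, y=3, z=10}

Answer: {x=2, y=3, z=10}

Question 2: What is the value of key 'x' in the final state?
Answer: 2

Derivation:
Track key 'x' through all 10 events:
  event 1 (t=6: SET z = -3): x unchanged
  event 2 (t=16: INC z by 14): x unchanged
  event 3 (t=19: DEC z by 8): x unchanged
  event 4 (t=21: DEC z by 8): x unchanged
  event 5 (t=24: SET z = 33): x unchanged
  event 6 (t=32: INC x by 2): x (absent) -> 2
  event 7 (t=42: INC z by 15): x unchanged
  event 8 (t=49: SET y = 3): x unchanged
  event 9 (t=56: DEL z): x unchanged
  event 10 (t=64: SET z = 10): x unchanged
Final: x = 2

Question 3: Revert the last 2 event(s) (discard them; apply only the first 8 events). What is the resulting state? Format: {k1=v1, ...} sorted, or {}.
Keep first 8 events (discard last 2):
  after event 1 (t=6: SET z = -3): {z=-3}
  after event 2 (t=16: INC z by 14): {z=11}
  after event 3 (t=19: DEC z by 8): {z=3}
  after event 4 (t=21: DEC z by 8): {z=-5}
  after event 5 (t=24: SET z = 33): {z=33}
  after event 6 (t=32: INC x by 2): {x=2, z=33}
  after event 7 (t=42: INC z by 15): {x=2, z=48}
  after event 8 (t=49: SET y = 3): {x=2, y=3, z=48}

Answer: {x=2, y=3, z=48}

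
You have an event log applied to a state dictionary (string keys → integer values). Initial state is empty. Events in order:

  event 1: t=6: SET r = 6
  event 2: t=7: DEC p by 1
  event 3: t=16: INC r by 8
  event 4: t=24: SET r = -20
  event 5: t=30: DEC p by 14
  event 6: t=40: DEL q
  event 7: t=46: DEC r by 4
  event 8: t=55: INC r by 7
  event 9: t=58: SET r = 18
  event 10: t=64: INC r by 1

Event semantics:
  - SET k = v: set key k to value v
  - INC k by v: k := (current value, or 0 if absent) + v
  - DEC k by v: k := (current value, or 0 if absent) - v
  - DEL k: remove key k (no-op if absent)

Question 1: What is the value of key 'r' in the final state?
Track key 'r' through all 10 events:
  event 1 (t=6: SET r = 6): r (absent) -> 6
  event 2 (t=7: DEC p by 1): r unchanged
  event 3 (t=16: INC r by 8): r 6 -> 14
  event 4 (t=24: SET r = -20): r 14 -> -20
  event 5 (t=30: DEC p by 14): r unchanged
  event 6 (t=40: DEL q): r unchanged
  event 7 (t=46: DEC r by 4): r -20 -> -24
  event 8 (t=55: INC r by 7): r -24 -> -17
  event 9 (t=58: SET r = 18): r -17 -> 18
  event 10 (t=64: INC r by 1): r 18 -> 19
Final: r = 19

Answer: 19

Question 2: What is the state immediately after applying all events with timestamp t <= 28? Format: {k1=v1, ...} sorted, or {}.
Apply events with t <= 28 (4 events):
  after event 1 (t=6: SET r = 6): {r=6}
  after event 2 (t=7: DEC p by 1): {p=-1, r=6}
  after event 3 (t=16: INC r by 8): {p=-1, r=14}
  after event 4 (t=24: SET r = -20): {p=-1, r=-20}

Answer: {p=-1, r=-20}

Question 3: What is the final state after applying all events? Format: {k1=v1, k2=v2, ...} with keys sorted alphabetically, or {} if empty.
  after event 1 (t=6: SET r = 6): {r=6}
  after event 2 (t=7: DEC p by 1): {p=-1, r=6}
  after event 3 (t=16: INC r by 8): {p=-1, r=14}
  after event 4 (t=24: SET r = -20): {p=-1, r=-20}
  after event 5 (t=30: DEC p by 14): {p=-15, r=-20}
  after event 6 (t=40: DEL q): {p=-15, r=-20}
  after event 7 (t=46: DEC r by 4): {p=-15, r=-24}
  after event 8 (t=55: INC r by 7): {p=-15, r=-17}
  after event 9 (t=58: SET r = 18): {p=-15, r=18}
  after event 10 (t=64: INC r by 1): {p=-15, r=19}

Answer: {p=-15, r=19}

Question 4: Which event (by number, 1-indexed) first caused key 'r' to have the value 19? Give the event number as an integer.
Looking for first event where r becomes 19:
  event 1: r = 6
  event 2: r = 6
  event 3: r = 14
  event 4: r = -20
  event 5: r = -20
  event 6: r = -20
  event 7: r = -24
  event 8: r = -17
  event 9: r = 18
  event 10: r 18 -> 19  <-- first match

Answer: 10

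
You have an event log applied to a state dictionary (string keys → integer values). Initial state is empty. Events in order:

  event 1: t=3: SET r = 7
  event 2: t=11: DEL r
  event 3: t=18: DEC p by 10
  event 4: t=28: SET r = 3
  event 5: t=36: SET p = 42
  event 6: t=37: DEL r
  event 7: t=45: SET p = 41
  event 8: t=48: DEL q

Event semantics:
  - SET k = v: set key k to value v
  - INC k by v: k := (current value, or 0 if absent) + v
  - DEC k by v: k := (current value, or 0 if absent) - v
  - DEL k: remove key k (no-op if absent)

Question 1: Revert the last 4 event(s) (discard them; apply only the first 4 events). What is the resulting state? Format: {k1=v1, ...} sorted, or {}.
Answer: {p=-10, r=3}

Derivation:
Keep first 4 events (discard last 4):
  after event 1 (t=3: SET r = 7): {r=7}
  after event 2 (t=11: DEL r): {}
  after event 3 (t=18: DEC p by 10): {p=-10}
  after event 4 (t=28: SET r = 3): {p=-10, r=3}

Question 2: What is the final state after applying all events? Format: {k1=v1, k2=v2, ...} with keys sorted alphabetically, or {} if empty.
  after event 1 (t=3: SET r = 7): {r=7}
  after event 2 (t=11: DEL r): {}
  after event 3 (t=18: DEC p by 10): {p=-10}
  after event 4 (t=28: SET r = 3): {p=-10, r=3}
  after event 5 (t=36: SET p = 42): {p=42, r=3}
  after event 6 (t=37: DEL r): {p=42}
  after event 7 (t=45: SET p = 41): {p=41}
  after event 8 (t=48: DEL q): {p=41}

Answer: {p=41}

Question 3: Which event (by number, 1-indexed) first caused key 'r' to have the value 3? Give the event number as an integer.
Looking for first event where r becomes 3:
  event 1: r = 7
  event 2: r = (absent)
  event 4: r (absent) -> 3  <-- first match

Answer: 4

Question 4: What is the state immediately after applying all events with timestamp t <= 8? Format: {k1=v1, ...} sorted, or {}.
Answer: {r=7}

Derivation:
Apply events with t <= 8 (1 events):
  after event 1 (t=3: SET r = 7): {r=7}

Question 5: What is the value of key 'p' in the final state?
Track key 'p' through all 8 events:
  event 1 (t=3: SET r = 7): p unchanged
  event 2 (t=11: DEL r): p unchanged
  event 3 (t=18: DEC p by 10): p (absent) -> -10
  event 4 (t=28: SET r = 3): p unchanged
  event 5 (t=36: SET p = 42): p -10 -> 42
  event 6 (t=37: DEL r): p unchanged
  event 7 (t=45: SET p = 41): p 42 -> 41
  event 8 (t=48: DEL q): p unchanged
Final: p = 41

Answer: 41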